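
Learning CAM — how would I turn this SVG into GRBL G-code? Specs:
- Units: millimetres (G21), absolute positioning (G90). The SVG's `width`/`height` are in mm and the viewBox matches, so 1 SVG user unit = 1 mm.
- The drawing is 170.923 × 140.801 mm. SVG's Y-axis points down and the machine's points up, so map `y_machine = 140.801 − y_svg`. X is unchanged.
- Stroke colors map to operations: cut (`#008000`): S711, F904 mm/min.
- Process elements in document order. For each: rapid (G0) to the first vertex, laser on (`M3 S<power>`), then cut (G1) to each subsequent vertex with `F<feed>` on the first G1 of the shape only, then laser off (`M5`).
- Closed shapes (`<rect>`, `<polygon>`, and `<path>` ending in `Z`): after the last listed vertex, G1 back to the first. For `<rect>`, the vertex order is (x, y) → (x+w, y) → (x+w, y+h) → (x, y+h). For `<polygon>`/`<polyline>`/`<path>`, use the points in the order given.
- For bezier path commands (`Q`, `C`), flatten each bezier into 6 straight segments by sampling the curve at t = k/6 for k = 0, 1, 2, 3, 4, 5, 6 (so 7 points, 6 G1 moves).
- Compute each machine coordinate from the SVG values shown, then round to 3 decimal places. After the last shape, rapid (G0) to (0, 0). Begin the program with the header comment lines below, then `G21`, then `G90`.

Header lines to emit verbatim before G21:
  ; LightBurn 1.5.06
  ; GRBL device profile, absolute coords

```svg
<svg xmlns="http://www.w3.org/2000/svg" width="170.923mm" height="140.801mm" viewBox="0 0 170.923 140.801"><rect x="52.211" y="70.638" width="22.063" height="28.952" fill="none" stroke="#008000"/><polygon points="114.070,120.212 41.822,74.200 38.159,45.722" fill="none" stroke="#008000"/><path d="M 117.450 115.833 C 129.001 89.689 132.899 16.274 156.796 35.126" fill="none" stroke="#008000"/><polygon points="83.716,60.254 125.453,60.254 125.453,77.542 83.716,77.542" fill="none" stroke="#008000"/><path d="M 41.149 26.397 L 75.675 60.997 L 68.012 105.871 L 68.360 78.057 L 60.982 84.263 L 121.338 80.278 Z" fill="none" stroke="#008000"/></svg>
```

Since the viewBox matches the mm dimensions, user units are millimetres directly. The only transform is the Y-flip y_m = 140.801 − y_svg.

Shape 1 is a rectangle drawn with `<rect>`. Its stroke #008000 means cut at S711, F904. After flipping Y the toolpath is (52.211,70.163) → (74.274,70.163) → (74.274,41.211) → (52.211,41.211) → (52.211,70.163), returning to the start.

Shape 2 is a closed polygon drawn with `<polygon>`. Its stroke #008000 means cut at S711, F904. After flipping Y the toolpath is (114.070,20.589) → (41.822,66.601) → (38.159,95.079) → (114.070,20.589), returning to the start.

Shape 3 is a cubic bezier drawn with `<path>`. Its stroke #008000 means cut at S711, F904. After flipping Y the toolpath is (117.450,24.968) → (122.716,41.333) → (127.474,61.701) → (132.493,82.195) → (138.541,98.939) → (146.386,108.058) → (156.796,105.675).

Shape 4 is a rectangle drawn with `<polygon>`. Its stroke #008000 means cut at S711, F904. After flipping Y the toolpath is (83.716,80.547) → (125.453,80.547) → (125.453,63.259) → (83.716,63.259) → (83.716,80.547), returning to the start.

Shape 5 is a closed polygon drawn with `<path>`. Its stroke #008000 means cut at S711, F904. After flipping Y the toolpath is (41.149,114.404) → (75.675,79.804) → (68.012,34.930) → (68.360,62.744) → (60.982,56.538) → (121.338,60.523) → (41.149,114.404), returning to the start.

; LightBurn 1.5.06
; GRBL device profile, absolute coords
G21
G90
G0 X52.211 Y70.163
M3 S711
G1 X74.274 Y70.163 F904
G1 X74.274 Y41.211
G1 X52.211 Y41.211
G1 X52.211 Y70.163
M5
G0 X114.070 Y20.589
M3 S711
G1 X41.822 Y66.601 F904
G1 X38.159 Y95.079
G1 X114.070 Y20.589
M5
G0 X117.450 Y24.968
M3 S711
G1 X122.716 Y41.333 F904
G1 X127.474 Y61.701
G1 X132.493 Y82.195
G1 X138.541 Y98.939
G1 X146.386 Y108.058
G1 X156.796 Y105.675
M5
G0 X83.716 Y80.547
M3 S711
G1 X125.453 Y80.547 F904
G1 X125.453 Y63.259
G1 X83.716 Y63.259
G1 X83.716 Y80.547
M5
G0 X41.149 Y114.404
M3 S711
G1 X75.675 Y79.804 F904
G1 X68.012 Y34.930
G1 X68.360 Y62.744
G1 X60.982 Y56.538
G1 X121.338 Y60.523
G1 X41.149 Y114.404
M5
G0 X0.000 Y0.000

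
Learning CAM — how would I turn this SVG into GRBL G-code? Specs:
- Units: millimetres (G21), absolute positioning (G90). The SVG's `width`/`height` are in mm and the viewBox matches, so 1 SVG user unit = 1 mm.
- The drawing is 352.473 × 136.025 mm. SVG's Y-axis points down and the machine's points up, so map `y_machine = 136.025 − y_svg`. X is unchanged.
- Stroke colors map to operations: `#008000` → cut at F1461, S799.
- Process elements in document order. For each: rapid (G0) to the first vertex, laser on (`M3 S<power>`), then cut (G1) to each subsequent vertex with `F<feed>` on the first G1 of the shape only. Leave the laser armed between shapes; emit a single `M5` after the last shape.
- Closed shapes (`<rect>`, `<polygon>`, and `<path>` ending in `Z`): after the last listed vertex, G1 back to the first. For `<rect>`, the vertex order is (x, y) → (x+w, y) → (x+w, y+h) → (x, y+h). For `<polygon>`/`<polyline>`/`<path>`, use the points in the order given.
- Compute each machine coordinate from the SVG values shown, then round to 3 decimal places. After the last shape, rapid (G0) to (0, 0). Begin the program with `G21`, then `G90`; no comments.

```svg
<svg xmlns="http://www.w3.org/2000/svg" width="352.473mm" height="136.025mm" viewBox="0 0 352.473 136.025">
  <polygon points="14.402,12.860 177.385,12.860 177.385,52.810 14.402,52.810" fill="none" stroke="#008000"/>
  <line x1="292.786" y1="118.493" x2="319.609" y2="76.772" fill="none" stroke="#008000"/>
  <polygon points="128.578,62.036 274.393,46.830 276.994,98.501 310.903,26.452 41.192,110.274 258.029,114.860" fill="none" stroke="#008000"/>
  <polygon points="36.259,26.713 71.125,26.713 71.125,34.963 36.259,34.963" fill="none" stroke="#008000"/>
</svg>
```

G21
G90
G0 X14.402 Y123.165
M3 S799
G1 X177.385 Y123.165 F1461
G1 X177.385 Y83.215
G1 X14.402 Y83.215
G1 X14.402 Y123.165
G0 X292.786 Y17.532
M3 S799
G1 X319.609 Y59.253 F1461
G0 X128.578 Y73.989
M3 S799
G1 X274.393 Y89.195 F1461
G1 X276.994 Y37.524
G1 X310.903 Y109.573
G1 X41.192 Y25.751
G1 X258.029 Y21.165
G1 X128.578 Y73.989
G0 X36.259 Y109.312
M3 S799
G1 X71.125 Y109.312 F1461
G1 X71.125 Y101.062
G1 X36.259 Y101.062
G1 X36.259 Y109.312
M5
G0 X0.000 Y0.000

Since the viewBox matches the mm dimensions, user units are millimetres directly. The only transform is the Y-flip y_m = 136.025 − y_svg.

Shape 1 is a rectangle drawn with `<polygon>`. Its stroke #008000 means cut at S799, F1461. After flipping Y the toolpath is (14.402,123.165) → (177.385,123.165) → (177.385,83.215) → (14.402,83.215) → (14.402,123.165), returning to the start.

Shape 2 is a line segment drawn with `<line>`. Its stroke #008000 means cut at S799, F1461. After flipping Y the toolpath is (292.786,17.532) → (319.609,59.253).

Shape 3 is a closed polygon drawn with `<polygon>`. Its stroke #008000 means cut at S799, F1461. After flipping Y the toolpath is (128.578,73.989) → (274.393,89.195) → (276.994,37.524) → (310.903,109.573) → (41.192,25.751) → (258.029,21.165) → (128.578,73.989), returning to the start.

Shape 4 is a rectangle drawn with `<polygon>`. Its stroke #008000 means cut at S799, F1461. After flipping Y the toolpath is (36.259,109.312) → (71.125,109.312) → (71.125,101.062) → (36.259,101.062) → (36.259,109.312), returning to the start.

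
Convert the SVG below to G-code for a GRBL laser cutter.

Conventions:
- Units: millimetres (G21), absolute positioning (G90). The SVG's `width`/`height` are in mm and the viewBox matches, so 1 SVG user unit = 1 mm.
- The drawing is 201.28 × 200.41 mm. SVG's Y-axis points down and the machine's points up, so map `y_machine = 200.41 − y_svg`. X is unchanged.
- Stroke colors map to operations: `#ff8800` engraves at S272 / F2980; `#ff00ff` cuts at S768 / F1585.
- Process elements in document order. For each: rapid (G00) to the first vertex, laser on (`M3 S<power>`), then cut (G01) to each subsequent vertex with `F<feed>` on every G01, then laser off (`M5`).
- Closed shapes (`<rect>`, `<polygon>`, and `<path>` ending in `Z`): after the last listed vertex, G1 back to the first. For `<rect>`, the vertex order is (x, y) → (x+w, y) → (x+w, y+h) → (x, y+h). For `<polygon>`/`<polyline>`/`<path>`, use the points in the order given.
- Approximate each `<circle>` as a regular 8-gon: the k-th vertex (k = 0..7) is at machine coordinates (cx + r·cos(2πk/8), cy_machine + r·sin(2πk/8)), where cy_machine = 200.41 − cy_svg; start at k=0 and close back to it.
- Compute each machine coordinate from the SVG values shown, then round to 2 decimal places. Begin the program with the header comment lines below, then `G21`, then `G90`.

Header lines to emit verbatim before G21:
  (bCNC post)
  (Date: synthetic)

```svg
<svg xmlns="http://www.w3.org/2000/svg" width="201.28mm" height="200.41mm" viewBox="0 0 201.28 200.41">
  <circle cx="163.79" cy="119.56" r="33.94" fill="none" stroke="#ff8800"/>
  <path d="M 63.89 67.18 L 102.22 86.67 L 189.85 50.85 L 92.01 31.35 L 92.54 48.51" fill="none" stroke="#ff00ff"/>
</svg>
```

(bCNC post)
(Date: synthetic)
G21
G90
G00 X197.73 Y80.85
M3 S272
G01 X187.79 Y104.85 F2980
G01 X163.79 Y114.79 F2980
G01 X139.79 Y104.85 F2980
G01 X129.85 Y80.85 F2980
G01 X139.79 Y56.85 F2980
G01 X163.79 Y46.91 F2980
G01 X187.79 Y56.85 F2980
G01 X197.73 Y80.85 F2980
M5
G00 X63.89 Y133.23
M3 S768
G01 X102.22 Y113.74 F1585
G01 X189.85 Y149.56 F1585
G01 X92.01 Y169.06 F1585
G01 X92.54 Y151.90 F1585
M5

1 u = 1 mm; y_m = 200.41 − y.

[1] `<circle>` circle, #ff8800→engrave S272 F2980: (197.73,80.85) → (187.79,104.85) → (163.79,114.79) → (139.79,104.85) → (129.85,80.85) → (139.79,56.85) → (163.79,46.91) → (187.79,56.85) → (197.73,80.85) (closed)

[2] `<path>` open polyline, #ff00ff→cut S768 F1585: (63.89,133.23) → (102.22,113.74) → (189.85,149.56) → (92.01,169.06) → (92.54,151.90)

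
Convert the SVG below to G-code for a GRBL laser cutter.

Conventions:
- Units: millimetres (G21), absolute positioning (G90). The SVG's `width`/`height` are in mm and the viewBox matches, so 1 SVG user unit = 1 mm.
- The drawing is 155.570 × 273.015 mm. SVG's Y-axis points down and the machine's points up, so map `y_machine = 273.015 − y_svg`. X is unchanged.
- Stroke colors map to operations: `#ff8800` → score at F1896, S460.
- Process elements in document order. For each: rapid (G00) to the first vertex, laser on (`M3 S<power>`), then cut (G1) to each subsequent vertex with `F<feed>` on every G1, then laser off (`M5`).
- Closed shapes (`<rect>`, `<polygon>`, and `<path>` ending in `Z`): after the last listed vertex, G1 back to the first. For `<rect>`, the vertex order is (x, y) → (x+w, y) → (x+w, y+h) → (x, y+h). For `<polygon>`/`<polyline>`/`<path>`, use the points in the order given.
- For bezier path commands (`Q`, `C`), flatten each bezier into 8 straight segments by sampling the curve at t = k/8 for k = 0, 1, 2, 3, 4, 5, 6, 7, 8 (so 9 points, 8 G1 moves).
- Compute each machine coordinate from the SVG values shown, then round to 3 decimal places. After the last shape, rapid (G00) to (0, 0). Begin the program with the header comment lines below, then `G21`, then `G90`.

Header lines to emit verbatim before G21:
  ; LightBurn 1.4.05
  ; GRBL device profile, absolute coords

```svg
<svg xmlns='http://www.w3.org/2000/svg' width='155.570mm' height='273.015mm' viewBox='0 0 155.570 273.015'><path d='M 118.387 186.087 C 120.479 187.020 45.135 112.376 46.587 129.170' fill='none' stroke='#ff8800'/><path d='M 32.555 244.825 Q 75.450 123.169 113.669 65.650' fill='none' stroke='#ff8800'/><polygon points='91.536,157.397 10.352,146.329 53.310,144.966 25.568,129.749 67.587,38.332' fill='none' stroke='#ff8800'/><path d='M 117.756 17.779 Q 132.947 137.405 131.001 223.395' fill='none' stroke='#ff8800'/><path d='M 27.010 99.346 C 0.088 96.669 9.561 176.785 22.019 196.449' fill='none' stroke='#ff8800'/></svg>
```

; LightBurn 1.4.05
; GRBL device profile, absolute coords
G21
G90
G00 X118.387 Y86.928
M3 S460
G1 X115.843 Y89.795 F1896
G1 X107.847 Y97.789 F1896
G1 X96.206 Y108.955 F1896
G1 X82.727 Y121.334 F1896
G1 X69.218 Y132.970 F1896
G1 X57.487 Y141.905 F1896
G1 X49.341 Y146.183 F1896
G1 X46.587 Y143.845 F1896
M5
G00 X32.555 Y28.190
M3 S460
G1 X43.206 Y57.602 F1896
G1 X53.710 Y85.009 F1896
G1 X64.069 Y110.413 F1896
G1 X74.281 Y133.812 F1896
G1 X84.347 Y155.206 F1896
G1 X94.267 Y174.597 F1896
G1 X104.041 Y191.983 F1896
G1 X113.669 Y207.365 F1896
M5
G00 X91.536 Y115.618
M3 S460
G1 X10.352 Y126.686 F1896
G1 X53.310 Y128.049 F1896
G1 X25.568 Y143.266 F1896
G1 X67.587 Y234.683 F1896
G1 X91.536 Y115.618 F1896
M5
G00 X117.756 Y255.236
M3 S460
G1 X121.286 Y225.855 F1896
G1 X124.280 Y197.525 F1896
G1 X126.739 Y170.247 F1896
G1 X128.663 Y144.019 F1896
G1 X130.051 Y118.843 F1896
G1 X130.903 Y94.717 F1896
G1 X131.220 Y71.643 F1896
G1 X131.001 Y49.620 F1896
M5
G00 X27.010 Y173.669
M3 S460
G1 X18.555 Y171.072 F1896
G1 X13.121 Y162.391 F1896
G1 X10.315 Y149.306 F1896
G1 X9.747 Y133.495 F1896
G1 X11.025 Y116.637 F1896
G1 X13.757 Y100.411 F1896
G1 X17.552 Y86.494 F1896
G1 X22.019 Y76.566 F1896
M5
G00 X0.000 Y0.000

1 u = 1 mm; y_m = 273.015 − y.

[1] `<path>` cubic bezier, #ff8800→score S460 F1896: (118.387,86.928) → (115.843,89.795) → (107.847,97.789) → (96.206,108.955) → (82.727,121.334) → (69.218,132.970) → (57.487,141.905) → (49.341,146.183) → (46.587,143.845)

[2] `<path>` quadratic bezier, #ff8800→score S460 F1896: (32.555,28.190) → (43.206,57.602) → (53.710,85.009) → (64.069,110.413) → (74.281,133.812) → (84.347,155.206) → (94.267,174.597) → (104.041,191.983) → (113.669,207.365)

[3] `<polygon>` closed polygon, #ff8800→score S460 F1896: (91.536,115.618) → (10.352,126.686) → (53.310,128.049) → (25.568,143.266) → (67.587,234.683) → (91.536,115.618) (closed)

[4] `<path>` quadratic bezier, #ff8800→score S460 F1896: (117.756,255.236) → (121.286,225.855) → (124.280,197.525) → (126.739,170.247) → (128.663,144.019) → (130.051,118.843) → (130.903,94.717) → (131.220,71.643) → (131.001,49.620)

[5] `<path>` cubic bezier, #ff8800→score S460 F1896: (27.010,173.669) → (18.555,171.072) → (13.121,162.391) → (10.315,149.306) → (9.747,133.495) → (11.025,116.637) → (13.757,100.411) → (17.552,86.494) → (22.019,76.566)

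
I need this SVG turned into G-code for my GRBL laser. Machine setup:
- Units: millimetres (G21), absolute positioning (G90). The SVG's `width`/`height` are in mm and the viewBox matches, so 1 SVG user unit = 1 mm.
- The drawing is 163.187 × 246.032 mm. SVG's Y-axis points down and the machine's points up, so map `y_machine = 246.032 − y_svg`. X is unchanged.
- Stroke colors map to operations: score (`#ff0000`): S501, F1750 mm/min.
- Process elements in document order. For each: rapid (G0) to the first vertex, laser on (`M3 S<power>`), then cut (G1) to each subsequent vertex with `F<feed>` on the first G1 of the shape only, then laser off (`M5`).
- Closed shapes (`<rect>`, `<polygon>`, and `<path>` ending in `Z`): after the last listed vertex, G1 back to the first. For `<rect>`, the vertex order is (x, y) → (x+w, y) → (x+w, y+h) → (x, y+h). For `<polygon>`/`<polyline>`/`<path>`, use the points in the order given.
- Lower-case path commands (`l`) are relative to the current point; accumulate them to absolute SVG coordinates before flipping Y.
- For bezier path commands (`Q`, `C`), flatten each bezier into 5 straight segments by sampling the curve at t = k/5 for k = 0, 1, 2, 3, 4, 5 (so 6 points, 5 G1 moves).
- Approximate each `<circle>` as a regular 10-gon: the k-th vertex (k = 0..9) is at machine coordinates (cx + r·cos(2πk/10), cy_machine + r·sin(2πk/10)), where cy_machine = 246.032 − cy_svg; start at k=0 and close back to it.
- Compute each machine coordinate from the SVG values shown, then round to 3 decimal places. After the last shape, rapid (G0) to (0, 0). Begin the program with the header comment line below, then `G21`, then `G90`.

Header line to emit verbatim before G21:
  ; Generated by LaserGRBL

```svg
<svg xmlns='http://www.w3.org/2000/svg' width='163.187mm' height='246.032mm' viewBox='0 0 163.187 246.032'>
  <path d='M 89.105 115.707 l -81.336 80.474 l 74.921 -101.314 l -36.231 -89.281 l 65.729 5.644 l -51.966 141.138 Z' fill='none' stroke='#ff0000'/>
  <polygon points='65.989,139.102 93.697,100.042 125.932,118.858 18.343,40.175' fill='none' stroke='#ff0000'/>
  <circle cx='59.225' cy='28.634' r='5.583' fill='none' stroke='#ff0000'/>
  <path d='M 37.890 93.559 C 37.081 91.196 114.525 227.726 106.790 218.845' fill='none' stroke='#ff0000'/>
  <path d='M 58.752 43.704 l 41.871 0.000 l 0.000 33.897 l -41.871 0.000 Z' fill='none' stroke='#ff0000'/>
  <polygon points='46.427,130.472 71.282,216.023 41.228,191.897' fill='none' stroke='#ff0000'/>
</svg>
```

viewBox `0 0 163.187 246.032` with mm width/height → 1 unit = 1 mm. Flip: y_m = 246.032 − y_svg.

**Shape 1** — `<path>` closed polygon, stroke `#ff0000` → score (S501, F1750). Machine vertices: (89.105,130.325) → (7.769,49.851) → (82.690,151.165) → (46.459,240.446) → (112.188,234.802) → (60.222,93.664) → (89.105,130.325). Closed: final G1 returns to the first vertex.

**Shape 2** — `<polygon>` closed polygon, stroke `#ff0000` → score (S501, F1750). Machine vertices: (65.989,106.930) → (93.697,145.990) → (125.932,127.174) → (18.343,205.857) → (65.989,106.930). Closed: final G1 returns to the first vertex.

**Shape 3** — `<circle>` circle, stroke `#ff0000` → score (S501, F1750). Machine vertices: (64.808,217.398) → (63.742,220.680) → (60.950,222.708) → (57.500,222.708) → (54.708,220.680) → (53.642,217.398) → (54.708,214.116) → (57.500,212.088) → (60.950,212.088) → (63.742,214.116) → (64.808,217.398). Closed: final G1 returns to the first vertex.

**Shape 4** — `<path>` cubic bezier, stroke `#ff0000` → score (S501, F1750). Control points (SVG): P0=(37.890,93.559), P1=(37.081,91.196), P2=(114.525,227.726), P3=(106.790,218.845); sampled at t=k/5. Machine vertices: (37.890,152.473) → (45.488,139.498) → (64.021,106.835) → (85.646,68.132) → (102.517,37.033) → (106.790,27.187). Open path.

**Shape 5** — `<path>` rectangle, stroke `#ff0000` → score (S501, F1750). Machine vertices: (58.752,202.328) → (100.623,202.328) → (100.623,168.431) → (58.752,168.431) → (58.752,202.328). Closed: final G1 returns to the first vertex.

**Shape 6** — `<polygon>` closed polygon, stroke `#ff0000` → score (S501, F1750). Machine vertices: (46.427,115.560) → (71.282,30.009) → (41.228,54.135) → (46.427,115.560). Closed: final G1 returns to the first vertex.

; Generated by LaserGRBL
G21
G90
G0 X89.105 Y130.325
M3 S501
G1 X7.769 Y49.851 F1750
G1 X82.690 Y151.165
G1 X46.459 Y240.446
G1 X112.188 Y234.802
G1 X60.222 Y93.664
G1 X89.105 Y130.325
M5
G0 X65.989 Y106.930
M3 S501
G1 X93.697 Y145.990 F1750
G1 X125.932 Y127.174
G1 X18.343 Y205.857
G1 X65.989 Y106.930
M5
G0 X64.808 Y217.398
M3 S501
G1 X63.742 Y220.680 F1750
G1 X60.950 Y222.708
G1 X57.500 Y222.708
G1 X54.708 Y220.680
G1 X53.642 Y217.398
G1 X54.708 Y214.116
G1 X57.500 Y212.088
G1 X60.950 Y212.088
G1 X63.742 Y214.116
G1 X64.808 Y217.398
M5
G0 X37.890 Y152.473
M3 S501
G1 X45.488 Y139.498 F1750
G1 X64.021 Y106.835
G1 X85.646 Y68.132
G1 X102.517 Y37.033
G1 X106.790 Y27.187
M5
G0 X58.752 Y202.328
M3 S501
G1 X100.623 Y202.328 F1750
G1 X100.623 Y168.431
G1 X58.752 Y168.431
G1 X58.752 Y202.328
M5
G0 X46.427 Y115.560
M3 S501
G1 X71.282 Y30.009 F1750
G1 X41.228 Y54.135
G1 X46.427 Y115.560
M5
G0 X0.000 Y0.000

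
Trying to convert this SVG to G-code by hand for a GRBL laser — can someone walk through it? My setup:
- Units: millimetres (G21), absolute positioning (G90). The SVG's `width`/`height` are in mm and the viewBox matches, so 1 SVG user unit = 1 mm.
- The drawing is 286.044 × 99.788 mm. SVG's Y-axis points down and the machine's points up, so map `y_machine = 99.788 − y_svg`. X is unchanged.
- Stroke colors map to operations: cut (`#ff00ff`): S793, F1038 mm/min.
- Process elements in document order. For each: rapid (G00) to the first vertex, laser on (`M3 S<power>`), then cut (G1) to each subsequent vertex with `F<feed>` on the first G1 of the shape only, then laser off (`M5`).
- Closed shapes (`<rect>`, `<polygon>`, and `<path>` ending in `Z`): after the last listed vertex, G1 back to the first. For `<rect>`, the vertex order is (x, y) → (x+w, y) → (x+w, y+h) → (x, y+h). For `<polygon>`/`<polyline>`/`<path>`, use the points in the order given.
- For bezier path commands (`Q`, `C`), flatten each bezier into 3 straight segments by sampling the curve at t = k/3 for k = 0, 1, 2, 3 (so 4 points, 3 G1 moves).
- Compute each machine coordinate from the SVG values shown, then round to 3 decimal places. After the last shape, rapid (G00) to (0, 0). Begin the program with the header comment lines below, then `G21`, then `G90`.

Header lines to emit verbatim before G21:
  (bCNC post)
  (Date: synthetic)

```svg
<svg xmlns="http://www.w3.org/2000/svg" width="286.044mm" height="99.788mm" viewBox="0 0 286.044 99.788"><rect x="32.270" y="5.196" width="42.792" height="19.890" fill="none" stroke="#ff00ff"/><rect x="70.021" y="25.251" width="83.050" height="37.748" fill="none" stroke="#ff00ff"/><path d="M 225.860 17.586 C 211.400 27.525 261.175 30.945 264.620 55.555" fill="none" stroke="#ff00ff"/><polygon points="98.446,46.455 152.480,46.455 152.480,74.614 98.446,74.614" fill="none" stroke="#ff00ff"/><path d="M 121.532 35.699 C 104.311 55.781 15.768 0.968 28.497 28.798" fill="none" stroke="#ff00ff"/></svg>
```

Since the viewBox matches the mm dimensions, user units are millimetres directly. The only transform is the Y-flip y_m = 99.788 − y_svg.

Shape 1 is a rectangle drawn with `<rect>`. Its stroke #ff00ff means cut at S793, F1038. After flipping Y the toolpath is (32.270,94.592) → (75.062,94.592) → (75.062,74.702) → (32.270,74.702) → (32.270,94.592), returning to the start.

Shape 2 is a rectangle drawn with `<rect>`. Its stroke #ff00ff means cut at S793, F1038. After flipping Y the toolpath is (70.021,74.537) → (153.071,74.537) → (153.071,36.789) → (70.021,36.789) → (70.021,74.537), returning to the start.

Shape 3 is a cubic bezier drawn with `<path>`. Its stroke #ff00ff means cut at S793, F1038. After flipping Y the toolpath is (225.860,82.202) → (228.717,73.410) → (249.827,62.806) → (264.620,44.233).

Shape 4 is a rectangle drawn with `<polygon>`. Its stroke #ff00ff means cut at S793, F1038. After flipping Y the toolpath is (98.446,53.333) → (152.480,53.333) → (152.480,25.174) → (98.446,25.174) → (98.446,53.333), returning to the start.

Shape 5 is a cubic bezier drawn with `<path>`. Its stroke #ff00ff means cut at S793, F1038. After flipping Y the toolpath is (121.532,64.089) → (86.929,63.137) → (43.133,77.107) → (28.497,70.990).

(bCNC post)
(Date: synthetic)
G21
G90
G00 X32.270 Y94.592
M3 S793
G1 X75.062 Y94.592 F1038
G1 X75.062 Y74.702
G1 X32.270 Y74.702
G1 X32.270 Y94.592
M5
G00 X70.021 Y74.537
M3 S793
G1 X153.071 Y74.537 F1038
G1 X153.071 Y36.789
G1 X70.021 Y36.789
G1 X70.021 Y74.537
M5
G00 X225.860 Y82.202
M3 S793
G1 X228.717 Y73.410 F1038
G1 X249.827 Y62.806
G1 X264.620 Y44.233
M5
G00 X98.446 Y53.333
M3 S793
G1 X152.480 Y53.333 F1038
G1 X152.480 Y25.174
G1 X98.446 Y25.174
G1 X98.446 Y53.333
M5
G00 X121.532 Y64.089
M3 S793
G1 X86.929 Y63.137 F1038
G1 X43.133 Y77.107
G1 X28.497 Y70.990
M5
G00 X0.000 Y0.000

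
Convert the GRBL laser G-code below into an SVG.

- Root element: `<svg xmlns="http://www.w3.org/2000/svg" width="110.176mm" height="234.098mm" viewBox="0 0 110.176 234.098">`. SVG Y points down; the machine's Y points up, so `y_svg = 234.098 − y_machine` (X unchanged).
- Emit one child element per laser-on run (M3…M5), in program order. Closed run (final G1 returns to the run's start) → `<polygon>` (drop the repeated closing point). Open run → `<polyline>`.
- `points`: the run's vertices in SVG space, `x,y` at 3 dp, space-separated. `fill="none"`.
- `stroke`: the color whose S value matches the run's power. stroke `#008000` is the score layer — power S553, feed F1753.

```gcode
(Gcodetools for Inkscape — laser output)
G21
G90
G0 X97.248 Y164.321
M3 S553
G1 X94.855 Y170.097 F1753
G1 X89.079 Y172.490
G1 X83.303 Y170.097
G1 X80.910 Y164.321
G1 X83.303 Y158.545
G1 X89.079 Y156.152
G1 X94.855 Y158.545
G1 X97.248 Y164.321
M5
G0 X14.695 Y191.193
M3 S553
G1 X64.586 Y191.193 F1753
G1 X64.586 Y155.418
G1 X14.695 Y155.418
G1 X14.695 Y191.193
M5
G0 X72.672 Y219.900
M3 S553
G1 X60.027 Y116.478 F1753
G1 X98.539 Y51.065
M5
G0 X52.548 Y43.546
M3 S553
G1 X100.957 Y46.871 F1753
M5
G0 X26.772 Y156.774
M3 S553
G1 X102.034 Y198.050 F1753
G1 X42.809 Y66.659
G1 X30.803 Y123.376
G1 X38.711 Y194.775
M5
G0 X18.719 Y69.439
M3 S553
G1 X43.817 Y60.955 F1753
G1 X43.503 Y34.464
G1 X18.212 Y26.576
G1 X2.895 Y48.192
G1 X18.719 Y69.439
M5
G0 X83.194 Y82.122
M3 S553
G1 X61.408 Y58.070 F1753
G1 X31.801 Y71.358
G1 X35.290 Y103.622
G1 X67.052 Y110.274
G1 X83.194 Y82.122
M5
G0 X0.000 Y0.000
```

Each laser-on run becomes one SVG element. Flip Y back into SVG space with y_svg = 234.098 − y_machine. Every run uses S553, so all elements get stroke `#008000` (score).

Run 1: The run returns to its start, so emit a `<polygon>` with points (Y-flipped): 97.248,69.777 94.855,64.001 89.079,61.608 83.303,64.001 80.910,69.777 83.303,75.553 89.079,77.946 94.855,75.553.

Run 2: The run returns to its start, so emit a `<polygon>` with points (Y-flipped): 14.695,42.905 64.586,42.905 64.586,78.680 14.695,78.680.

Run 3: The run is open, so emit a `<polyline>` with points (Y-flipped): 72.672,14.198 60.027,117.620 98.539,183.033.

Run 4: The run is open, so emit a `<polyline>` with points (Y-flipped): 52.548,190.552 100.957,187.227.

Run 5: The run is open, so emit a `<polyline>` with points (Y-flipped): 26.772,77.324 102.034,36.048 42.809,167.439 30.803,110.722 38.711,39.323.

Run 6: The run returns to its start, so emit a `<polygon>` with points (Y-flipped): 18.719,164.659 43.817,173.143 43.503,199.634 18.212,207.522 2.895,185.906.

Run 7: The run returns to its start, so emit a `<polygon>` with points (Y-flipped): 83.194,151.976 61.408,176.028 31.801,162.740 35.290,130.476 67.052,123.824.

<svg xmlns="http://www.w3.org/2000/svg" width="110.176mm" height="234.098mm" viewBox="0 0 110.176 234.098">
  <polygon points="97.248,69.777 94.855,64.001 89.079,61.608 83.303,64.001 80.910,69.777 83.303,75.553 89.079,77.946 94.855,75.553" fill="none" stroke="#008000"/>
  <polygon points="14.695,42.905 64.586,42.905 64.586,78.680 14.695,78.680" fill="none" stroke="#008000"/>
  <polyline points="72.672,14.198 60.027,117.620 98.539,183.033" fill="none" stroke="#008000"/>
  <polyline points="52.548,190.552 100.957,187.227" fill="none" stroke="#008000"/>
  <polyline points="26.772,77.324 102.034,36.048 42.809,167.439 30.803,110.722 38.711,39.323" fill="none" stroke="#008000"/>
  <polygon points="18.719,164.659 43.817,173.143 43.503,199.634 18.212,207.522 2.895,185.906" fill="none" stroke="#008000"/>
  <polygon points="83.194,151.976 61.408,176.028 31.801,162.740 35.290,130.476 67.052,123.824" fill="none" stroke="#008000"/>
</svg>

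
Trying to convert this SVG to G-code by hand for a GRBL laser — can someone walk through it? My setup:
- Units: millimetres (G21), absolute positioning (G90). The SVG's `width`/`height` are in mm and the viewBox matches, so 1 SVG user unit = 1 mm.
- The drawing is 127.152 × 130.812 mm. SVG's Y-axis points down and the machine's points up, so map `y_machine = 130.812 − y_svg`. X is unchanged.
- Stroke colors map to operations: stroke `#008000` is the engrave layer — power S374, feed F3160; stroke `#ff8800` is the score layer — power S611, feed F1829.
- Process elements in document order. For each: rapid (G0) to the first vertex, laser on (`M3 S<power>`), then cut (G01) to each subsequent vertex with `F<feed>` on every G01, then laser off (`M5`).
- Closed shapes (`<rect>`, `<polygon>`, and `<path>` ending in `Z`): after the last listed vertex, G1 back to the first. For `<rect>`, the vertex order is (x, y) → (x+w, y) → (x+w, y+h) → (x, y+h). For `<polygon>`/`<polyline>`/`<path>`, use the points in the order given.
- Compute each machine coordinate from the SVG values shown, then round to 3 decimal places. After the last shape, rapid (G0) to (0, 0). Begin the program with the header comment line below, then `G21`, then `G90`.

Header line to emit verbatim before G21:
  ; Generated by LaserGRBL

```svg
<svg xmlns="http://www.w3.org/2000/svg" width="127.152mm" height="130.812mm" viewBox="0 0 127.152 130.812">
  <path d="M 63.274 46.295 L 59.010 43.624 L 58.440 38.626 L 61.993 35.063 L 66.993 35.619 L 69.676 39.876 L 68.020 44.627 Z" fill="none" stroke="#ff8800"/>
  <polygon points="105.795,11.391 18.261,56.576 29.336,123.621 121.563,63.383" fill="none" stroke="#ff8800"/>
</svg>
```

; Generated by LaserGRBL
G21
G90
G0 X63.274 Y84.517
M3 S611
G01 X59.010 Y87.188 F1829
G01 X58.440 Y92.186 F1829
G01 X61.993 Y95.749 F1829
G01 X66.993 Y95.193 F1829
G01 X69.676 Y90.936 F1829
G01 X68.020 Y86.185 F1829
G01 X63.274 Y84.517 F1829
M5
G0 X105.795 Y119.421
M3 S611
G01 X18.261 Y74.236 F1829
G01 X29.336 Y7.191 F1829
G01 X121.563 Y67.429 F1829
G01 X105.795 Y119.421 F1829
M5
G0 X0.000 Y0.000

viewBox `0 0 127.152 130.812` with mm width/height → 1 unit = 1 mm. Flip: y_m = 130.812 − y_svg.

**Shape 1** — `<path>` regular polygon, stroke `#ff8800` → score (S611, F1829). Machine vertices: (63.274,84.517) → (59.010,87.188) → (58.440,92.186) → (61.993,95.749) → (66.993,95.193) → (69.676,90.936) → (68.020,86.185) → (63.274,84.517). Closed: final G1 returns to the first vertex.

**Shape 2** — `<polygon>` closed polygon, stroke `#ff8800` → score (S611, F1829). Machine vertices: (105.795,119.421) → (18.261,74.236) → (29.336,7.191) → (121.563,67.429) → (105.795,119.421). Closed: final G1 returns to the first vertex.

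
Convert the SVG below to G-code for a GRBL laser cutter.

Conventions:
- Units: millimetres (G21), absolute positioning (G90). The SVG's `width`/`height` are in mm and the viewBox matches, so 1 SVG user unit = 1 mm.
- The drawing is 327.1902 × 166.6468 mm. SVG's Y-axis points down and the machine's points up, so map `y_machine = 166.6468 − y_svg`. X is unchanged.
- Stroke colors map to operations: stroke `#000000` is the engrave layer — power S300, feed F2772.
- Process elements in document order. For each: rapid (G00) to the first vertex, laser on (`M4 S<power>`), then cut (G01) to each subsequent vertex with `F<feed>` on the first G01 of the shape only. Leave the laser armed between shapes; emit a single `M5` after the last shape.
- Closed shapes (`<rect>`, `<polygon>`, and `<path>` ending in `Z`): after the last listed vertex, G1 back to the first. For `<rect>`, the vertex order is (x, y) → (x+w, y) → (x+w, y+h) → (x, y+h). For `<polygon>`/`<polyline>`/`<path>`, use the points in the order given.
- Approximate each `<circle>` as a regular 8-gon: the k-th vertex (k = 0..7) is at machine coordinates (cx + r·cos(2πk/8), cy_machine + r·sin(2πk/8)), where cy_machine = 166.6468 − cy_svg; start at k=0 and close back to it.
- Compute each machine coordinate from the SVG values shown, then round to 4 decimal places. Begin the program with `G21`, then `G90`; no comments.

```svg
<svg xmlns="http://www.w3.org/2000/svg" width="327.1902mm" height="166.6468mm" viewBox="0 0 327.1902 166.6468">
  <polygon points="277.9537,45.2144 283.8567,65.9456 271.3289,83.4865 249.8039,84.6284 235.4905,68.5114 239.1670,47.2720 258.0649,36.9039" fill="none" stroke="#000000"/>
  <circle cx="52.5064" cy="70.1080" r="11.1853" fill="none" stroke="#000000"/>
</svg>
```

viewBox `0 0 327.1902 166.6468` with mm width/height → 1 unit = 1 mm. Flip: y_m = 166.6468 − y_svg.

**Shape 1** — `<polygon>` regular polygon, stroke `#000000` → engrave (S300, F2772). Machine vertices: (277.9537,121.4324) → (283.8567,100.7012) → (271.3289,83.1603) → (249.8039,82.0184) → (235.4905,98.1354) → (239.1670,119.3748) → (258.0649,129.7429) → (277.9537,121.4324). Closed: final G1 returns to the first vertex.

**Shape 2** — `<circle>` circle, stroke `#000000` → engrave (S300, F2772). Machine vertices: (63.6917,96.5388) → (60.4156,104.4480) → (52.5064,107.7241) → (44.5972,104.4480) → (41.3211,96.5388) → (44.5972,88.6296) → (52.5064,85.3535) → (60.4156,88.6296) → (63.6917,96.5388). Closed: final G1 returns to the first vertex.

G21
G90
G00 X277.9537 Y121.4324
M4 S300
G01 X283.8567 Y100.7012 F2772
G01 X271.3289 Y83.1603
G01 X249.8039 Y82.0184
G01 X235.4905 Y98.1354
G01 X239.1670 Y119.3748
G01 X258.0649 Y129.7429
G01 X277.9537 Y121.4324
G00 X63.6917 Y96.5388
M4 S300
G01 X60.4156 Y104.4480 F2772
G01 X52.5064 Y107.7241
G01 X44.5972 Y104.4480
G01 X41.3211 Y96.5388
G01 X44.5972 Y88.6296
G01 X52.5064 Y85.3535
G01 X60.4156 Y88.6296
G01 X63.6917 Y96.5388
M5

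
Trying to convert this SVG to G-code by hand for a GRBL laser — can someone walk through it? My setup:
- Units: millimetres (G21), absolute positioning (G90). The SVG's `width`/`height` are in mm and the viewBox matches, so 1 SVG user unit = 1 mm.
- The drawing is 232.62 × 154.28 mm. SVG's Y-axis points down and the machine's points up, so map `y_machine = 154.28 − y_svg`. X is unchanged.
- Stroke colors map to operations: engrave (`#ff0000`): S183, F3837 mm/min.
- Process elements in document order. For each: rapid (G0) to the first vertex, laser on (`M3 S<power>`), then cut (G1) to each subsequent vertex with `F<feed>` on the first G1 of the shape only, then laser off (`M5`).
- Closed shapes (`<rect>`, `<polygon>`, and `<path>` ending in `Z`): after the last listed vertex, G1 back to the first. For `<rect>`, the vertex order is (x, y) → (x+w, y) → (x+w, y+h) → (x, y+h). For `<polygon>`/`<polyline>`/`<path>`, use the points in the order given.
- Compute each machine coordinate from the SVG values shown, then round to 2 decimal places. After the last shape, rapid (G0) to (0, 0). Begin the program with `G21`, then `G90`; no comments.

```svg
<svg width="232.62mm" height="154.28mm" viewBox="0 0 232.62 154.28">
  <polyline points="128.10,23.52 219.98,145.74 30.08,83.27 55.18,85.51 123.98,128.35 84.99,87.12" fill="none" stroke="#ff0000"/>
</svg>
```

G21
G90
G0 X128.10 Y130.76
M3 S183
G1 X219.98 Y8.54 F3837
G1 X30.08 Y71.01
G1 X55.18 Y68.77
G1 X123.98 Y25.93
G1 X84.99 Y67.16
M5
G0 X0.00 Y0.00

1 u = 1 mm; y_m = 154.28 − y.

[1] `<polyline>` open polyline, #ff0000→engrave S183 F3837: (128.10,130.76) → (219.98,8.54) → (30.08,71.01) → (55.18,68.77) → (123.98,25.93) → (84.99,67.16)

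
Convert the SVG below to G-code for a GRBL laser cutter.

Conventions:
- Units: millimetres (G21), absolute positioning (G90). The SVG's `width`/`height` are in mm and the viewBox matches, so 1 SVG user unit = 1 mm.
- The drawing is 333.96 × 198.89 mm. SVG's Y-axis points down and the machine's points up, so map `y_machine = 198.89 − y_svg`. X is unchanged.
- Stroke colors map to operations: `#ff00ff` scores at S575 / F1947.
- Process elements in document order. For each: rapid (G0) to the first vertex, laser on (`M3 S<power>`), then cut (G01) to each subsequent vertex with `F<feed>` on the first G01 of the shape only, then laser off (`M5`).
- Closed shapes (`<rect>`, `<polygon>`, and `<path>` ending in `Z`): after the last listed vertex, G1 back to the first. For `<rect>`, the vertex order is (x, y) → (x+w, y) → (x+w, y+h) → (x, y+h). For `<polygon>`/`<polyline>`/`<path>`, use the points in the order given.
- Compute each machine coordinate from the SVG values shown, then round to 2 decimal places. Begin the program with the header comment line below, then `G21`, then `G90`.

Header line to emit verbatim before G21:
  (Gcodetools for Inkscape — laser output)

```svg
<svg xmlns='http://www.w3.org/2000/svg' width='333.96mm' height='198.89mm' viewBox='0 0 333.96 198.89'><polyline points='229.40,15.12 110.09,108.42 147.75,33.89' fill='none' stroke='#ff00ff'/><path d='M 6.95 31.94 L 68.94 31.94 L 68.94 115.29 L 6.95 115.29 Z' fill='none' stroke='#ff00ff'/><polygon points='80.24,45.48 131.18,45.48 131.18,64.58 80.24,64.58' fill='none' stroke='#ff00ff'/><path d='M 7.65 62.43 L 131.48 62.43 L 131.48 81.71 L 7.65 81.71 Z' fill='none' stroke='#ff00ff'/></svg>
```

1 u = 1 mm; y_m = 198.89 − y.

[1] `<polyline>` open polyline, #ff00ff→score S575 F1947: (229.40,183.77) → (110.09,90.47) → (147.75,165.00)

[2] `<path>` rectangle, #ff00ff→score S575 F1947: (6.95,166.95) → (68.94,166.95) → (68.94,83.60) → (6.95,83.60) → (6.95,166.95) (closed)

[3] `<polygon>` rectangle, #ff00ff→score S575 F1947: (80.24,153.41) → (131.18,153.41) → (131.18,134.31) → (80.24,134.31) → (80.24,153.41) (closed)

[4] `<path>` rectangle, #ff00ff→score S575 F1947: (7.65,136.46) → (131.48,136.46) → (131.48,117.18) → (7.65,117.18) → (7.65,136.46) (closed)

(Gcodetools for Inkscape — laser output)
G21
G90
G0 X229.40 Y183.77
M3 S575
G01 X110.09 Y90.47 F1947
G01 X147.75 Y165.00
M5
G0 X6.95 Y166.95
M3 S575
G01 X68.94 Y166.95 F1947
G01 X68.94 Y83.60
G01 X6.95 Y83.60
G01 X6.95 Y166.95
M5
G0 X80.24 Y153.41
M3 S575
G01 X131.18 Y153.41 F1947
G01 X131.18 Y134.31
G01 X80.24 Y134.31
G01 X80.24 Y153.41
M5
G0 X7.65 Y136.46
M3 S575
G01 X131.48 Y136.46 F1947
G01 X131.48 Y117.18
G01 X7.65 Y117.18
G01 X7.65 Y136.46
M5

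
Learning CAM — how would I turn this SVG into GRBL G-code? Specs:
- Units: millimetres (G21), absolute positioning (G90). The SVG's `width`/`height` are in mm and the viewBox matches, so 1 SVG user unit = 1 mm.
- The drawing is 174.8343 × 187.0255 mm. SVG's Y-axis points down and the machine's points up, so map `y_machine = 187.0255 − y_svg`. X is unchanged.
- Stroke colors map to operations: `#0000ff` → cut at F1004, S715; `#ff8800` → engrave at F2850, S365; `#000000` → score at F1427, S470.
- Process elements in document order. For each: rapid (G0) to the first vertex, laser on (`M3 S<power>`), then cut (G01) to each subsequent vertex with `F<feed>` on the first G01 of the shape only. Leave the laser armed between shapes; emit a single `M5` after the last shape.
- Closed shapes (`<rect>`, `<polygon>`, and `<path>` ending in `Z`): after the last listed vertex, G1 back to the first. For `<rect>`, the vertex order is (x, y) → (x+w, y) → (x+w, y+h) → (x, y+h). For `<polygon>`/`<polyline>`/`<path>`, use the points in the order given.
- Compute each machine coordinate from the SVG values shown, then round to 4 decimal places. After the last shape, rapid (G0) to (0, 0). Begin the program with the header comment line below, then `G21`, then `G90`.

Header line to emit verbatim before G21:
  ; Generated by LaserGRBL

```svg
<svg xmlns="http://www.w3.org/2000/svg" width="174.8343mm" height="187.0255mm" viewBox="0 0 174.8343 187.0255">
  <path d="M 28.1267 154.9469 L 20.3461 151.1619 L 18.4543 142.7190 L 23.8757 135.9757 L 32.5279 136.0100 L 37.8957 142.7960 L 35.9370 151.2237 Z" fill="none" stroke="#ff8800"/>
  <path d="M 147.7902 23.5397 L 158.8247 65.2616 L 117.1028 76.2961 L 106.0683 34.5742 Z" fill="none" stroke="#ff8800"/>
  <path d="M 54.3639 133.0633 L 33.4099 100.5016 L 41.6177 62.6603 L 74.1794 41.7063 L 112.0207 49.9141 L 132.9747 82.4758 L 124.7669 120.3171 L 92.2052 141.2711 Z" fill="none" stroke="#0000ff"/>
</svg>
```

Since the viewBox matches the mm dimensions, user units are millimetres directly. The only transform is the Y-flip y_m = 187.0255 − y_svg.

Shape 1 is a regular polygon drawn with `<path>`. Its stroke #ff8800 means engrave at S365, F2850. After flipping Y the toolpath is (28.1267,32.0786) → (20.3461,35.8636) → (18.4543,44.3065) → (23.8757,51.0498) → (32.5279,51.0155) → (37.8957,44.2295) → (35.9370,35.8018) → (28.1267,32.0786), returning to the start.

Shape 2 is a regular polygon drawn with `<path>`. Its stroke #ff8800 means engrave at S365, F2850. After flipping Y the toolpath is (147.7902,163.4858) → (158.8247,121.7639) → (117.1028,110.7294) → (106.0683,152.4513) → (147.7902,163.4858), returning to the start.

Shape 3 is a regular polygon drawn with `<path>`. Its stroke #0000ff means cut at S715, F1004. After flipping Y the toolpath is (54.3639,53.9622) → (33.4099,86.5239) → (41.6177,124.3652) → (74.1794,145.3192) → (112.0207,137.1114) → (132.9747,104.5497) → (124.7669,66.7084) → (92.2052,45.7544) → (54.3639,53.9622), returning to the start.

; Generated by LaserGRBL
G21
G90
G0 X28.1267 Y32.0786
M3 S365
G01 X20.3461 Y35.8636 F2850
G01 X18.4543 Y44.3065
G01 X23.8757 Y51.0498
G01 X32.5279 Y51.0155
G01 X37.8957 Y44.2295
G01 X35.9370 Y35.8018
G01 X28.1267 Y32.0786
G0 X147.7902 Y163.4858
M3 S365
G01 X158.8247 Y121.7639 F2850
G01 X117.1028 Y110.7294
G01 X106.0683 Y152.4513
G01 X147.7902 Y163.4858
G0 X54.3639 Y53.9622
M3 S715
G01 X33.4099 Y86.5239 F1004
G01 X41.6177 Y124.3652
G01 X74.1794 Y145.3192
G01 X112.0207 Y137.1114
G01 X132.9747 Y104.5497
G01 X124.7669 Y66.7084
G01 X92.2052 Y45.7544
G01 X54.3639 Y53.9622
M5
G0 X0.0000 Y0.0000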